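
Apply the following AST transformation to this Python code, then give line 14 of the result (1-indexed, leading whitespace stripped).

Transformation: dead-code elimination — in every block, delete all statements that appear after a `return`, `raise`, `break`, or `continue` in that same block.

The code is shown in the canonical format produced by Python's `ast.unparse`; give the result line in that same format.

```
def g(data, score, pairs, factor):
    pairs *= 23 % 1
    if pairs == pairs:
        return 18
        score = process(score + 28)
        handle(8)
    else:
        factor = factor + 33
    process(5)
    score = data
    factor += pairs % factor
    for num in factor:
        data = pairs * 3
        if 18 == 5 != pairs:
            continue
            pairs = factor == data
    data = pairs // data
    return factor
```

data = pairs // data

Transformed code:
def g(data, score, pairs, factor):
    pairs *= 23 % 1
    if pairs == pairs:
        return 18
    else:
        factor = factor + 33
    process(5)
    score = data
    factor += pairs % factor
    for num in factor:
        data = pairs * 3
        if 18 == 5 != pairs:
            continue
    data = pairs // data
    return factor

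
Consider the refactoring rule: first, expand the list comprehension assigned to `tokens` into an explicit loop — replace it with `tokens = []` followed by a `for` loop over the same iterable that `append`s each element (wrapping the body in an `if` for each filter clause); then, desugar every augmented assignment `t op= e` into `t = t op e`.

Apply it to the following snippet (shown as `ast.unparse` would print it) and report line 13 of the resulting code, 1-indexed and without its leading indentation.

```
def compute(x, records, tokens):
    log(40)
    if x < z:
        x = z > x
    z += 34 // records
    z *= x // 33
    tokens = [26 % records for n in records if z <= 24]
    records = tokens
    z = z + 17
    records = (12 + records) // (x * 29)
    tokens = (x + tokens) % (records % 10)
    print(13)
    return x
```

records = (12 + records) // (x * 29)

Transformed code:
def compute(x, records, tokens):
    log(40)
    if x < z:
        x = z > x
    z = z + 34 // records
    z = z * (x // 33)
    tokens = []
    for n in records:
        if z <= 24:
            tokens.append(26 % records)
    records = tokens
    z = z + 17
    records = (12 + records) // (x * 29)
    tokens = (x + tokens) % (records % 10)
    print(13)
    return x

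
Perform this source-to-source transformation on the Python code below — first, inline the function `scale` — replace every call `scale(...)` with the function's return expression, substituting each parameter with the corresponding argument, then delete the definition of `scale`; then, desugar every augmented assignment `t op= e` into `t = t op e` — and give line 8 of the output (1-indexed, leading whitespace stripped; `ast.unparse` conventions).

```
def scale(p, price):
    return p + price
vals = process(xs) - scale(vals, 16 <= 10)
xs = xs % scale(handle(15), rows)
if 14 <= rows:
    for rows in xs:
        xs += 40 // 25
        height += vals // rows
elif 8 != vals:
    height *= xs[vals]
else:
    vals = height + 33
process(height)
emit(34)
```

Transformed code:
vals = process(xs) - (vals + (16 <= 10))
xs = xs % (handle(15) + rows)
if 14 <= rows:
    for rows in xs:
        xs = xs + 40 // 25
        height = height + vals // rows
elif 8 != vals:
    height = height * xs[vals]
else:
    vals = height + 33
process(height)
emit(34)

height = height * xs[vals]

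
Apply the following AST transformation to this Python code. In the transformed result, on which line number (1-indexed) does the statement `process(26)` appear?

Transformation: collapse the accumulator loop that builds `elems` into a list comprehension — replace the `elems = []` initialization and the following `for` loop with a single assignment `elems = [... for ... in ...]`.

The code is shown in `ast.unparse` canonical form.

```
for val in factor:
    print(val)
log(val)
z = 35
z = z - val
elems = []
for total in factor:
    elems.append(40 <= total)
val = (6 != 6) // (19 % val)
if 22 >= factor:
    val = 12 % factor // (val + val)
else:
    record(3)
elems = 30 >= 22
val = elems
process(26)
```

Transformed code:
for val in factor:
    print(val)
log(val)
z = 35
z = z - val
elems = [40 <= total for total in factor]
val = (6 != 6) // (19 % val)
if 22 >= factor:
    val = 12 % factor // (val + val)
else:
    record(3)
elems = 30 >= 22
val = elems
process(26)

14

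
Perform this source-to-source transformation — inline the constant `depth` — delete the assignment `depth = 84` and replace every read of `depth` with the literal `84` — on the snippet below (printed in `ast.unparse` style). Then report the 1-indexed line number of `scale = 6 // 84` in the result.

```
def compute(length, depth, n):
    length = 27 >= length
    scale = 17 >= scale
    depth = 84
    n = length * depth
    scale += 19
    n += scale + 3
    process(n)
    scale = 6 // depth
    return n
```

Transformed code:
def compute(length, depth, n):
    length = 27 >= length
    scale = 17 >= scale
    n = length * 84
    scale += 19
    n += scale + 3
    process(n)
    scale = 6 // 84
    return n

8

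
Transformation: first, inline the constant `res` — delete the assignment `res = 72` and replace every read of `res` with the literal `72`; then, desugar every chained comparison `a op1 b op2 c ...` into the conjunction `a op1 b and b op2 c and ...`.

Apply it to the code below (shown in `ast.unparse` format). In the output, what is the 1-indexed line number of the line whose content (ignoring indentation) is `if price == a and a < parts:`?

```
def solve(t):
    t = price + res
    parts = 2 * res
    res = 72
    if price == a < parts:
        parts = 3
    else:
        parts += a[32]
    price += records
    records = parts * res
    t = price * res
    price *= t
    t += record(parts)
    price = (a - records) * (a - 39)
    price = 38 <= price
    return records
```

Transformed code:
def solve(t):
    t = price + 72
    parts = 2 * 72
    if price == a and a < parts:
        parts = 3
    else:
        parts += a[32]
    price += records
    records = parts * 72
    t = price * 72
    price *= t
    t += record(parts)
    price = (a - records) * (a - 39)
    price = 38 <= price
    return records

4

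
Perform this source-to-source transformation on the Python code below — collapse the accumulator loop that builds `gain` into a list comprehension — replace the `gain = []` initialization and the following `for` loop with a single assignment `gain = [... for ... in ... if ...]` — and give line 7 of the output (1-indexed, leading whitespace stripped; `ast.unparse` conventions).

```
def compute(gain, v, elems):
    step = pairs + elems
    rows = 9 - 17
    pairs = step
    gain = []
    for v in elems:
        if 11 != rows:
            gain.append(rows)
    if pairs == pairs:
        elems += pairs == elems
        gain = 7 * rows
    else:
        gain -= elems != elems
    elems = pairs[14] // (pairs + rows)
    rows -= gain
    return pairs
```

Transformed code:
def compute(gain, v, elems):
    step = pairs + elems
    rows = 9 - 17
    pairs = step
    gain = [rows for v in elems if 11 != rows]
    if pairs == pairs:
        elems += pairs == elems
        gain = 7 * rows
    else:
        gain -= elems != elems
    elems = pairs[14] // (pairs + rows)
    rows -= gain
    return pairs

elems += pairs == elems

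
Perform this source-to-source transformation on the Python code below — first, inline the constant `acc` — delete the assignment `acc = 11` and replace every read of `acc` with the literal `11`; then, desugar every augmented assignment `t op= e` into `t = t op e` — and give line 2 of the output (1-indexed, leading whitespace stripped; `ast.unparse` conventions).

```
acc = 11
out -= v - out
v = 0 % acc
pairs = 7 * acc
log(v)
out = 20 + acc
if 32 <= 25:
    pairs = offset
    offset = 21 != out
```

v = 0 % 11

Transformed code:
out = out - (v - out)
v = 0 % 11
pairs = 7 * 11
log(v)
out = 20 + 11
if 32 <= 25:
    pairs = offset
    offset = 21 != out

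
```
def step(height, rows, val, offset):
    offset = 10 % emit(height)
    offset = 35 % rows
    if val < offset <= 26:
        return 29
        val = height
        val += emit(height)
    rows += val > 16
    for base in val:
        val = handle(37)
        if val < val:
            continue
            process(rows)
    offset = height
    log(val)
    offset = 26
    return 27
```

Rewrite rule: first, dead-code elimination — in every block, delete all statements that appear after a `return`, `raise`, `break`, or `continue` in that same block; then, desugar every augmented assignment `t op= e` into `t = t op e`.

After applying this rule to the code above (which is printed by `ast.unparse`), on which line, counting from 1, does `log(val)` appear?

Transformed code:
def step(height, rows, val, offset):
    offset = 10 % emit(height)
    offset = 35 % rows
    if val < offset <= 26:
        return 29
    rows = rows + (val > 16)
    for base in val:
        val = handle(37)
        if val < val:
            continue
    offset = height
    log(val)
    offset = 26
    return 27

12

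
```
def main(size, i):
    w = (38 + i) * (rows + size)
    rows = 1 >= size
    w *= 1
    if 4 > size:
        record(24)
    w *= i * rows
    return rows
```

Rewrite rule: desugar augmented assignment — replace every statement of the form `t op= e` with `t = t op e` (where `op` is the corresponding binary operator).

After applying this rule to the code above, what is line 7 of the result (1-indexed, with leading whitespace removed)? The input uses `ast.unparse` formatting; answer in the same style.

Transformed code:
def main(size, i):
    w = (38 + i) * (rows + size)
    rows = 1 >= size
    w = w * 1
    if 4 > size:
        record(24)
    w = w * (i * rows)
    return rows

w = w * (i * rows)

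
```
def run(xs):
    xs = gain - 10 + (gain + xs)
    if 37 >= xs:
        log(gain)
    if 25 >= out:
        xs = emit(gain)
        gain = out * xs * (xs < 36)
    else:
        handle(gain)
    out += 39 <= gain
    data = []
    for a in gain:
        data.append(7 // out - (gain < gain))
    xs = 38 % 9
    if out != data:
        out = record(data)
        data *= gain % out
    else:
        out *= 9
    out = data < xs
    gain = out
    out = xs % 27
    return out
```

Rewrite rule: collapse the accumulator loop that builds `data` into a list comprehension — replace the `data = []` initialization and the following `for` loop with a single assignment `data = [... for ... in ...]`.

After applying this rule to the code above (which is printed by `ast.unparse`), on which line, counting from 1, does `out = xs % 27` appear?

20

Transformed code:
def run(xs):
    xs = gain - 10 + (gain + xs)
    if 37 >= xs:
        log(gain)
    if 25 >= out:
        xs = emit(gain)
        gain = out * xs * (xs < 36)
    else:
        handle(gain)
    out += 39 <= gain
    data = [7 // out - (gain < gain) for a in gain]
    xs = 38 % 9
    if out != data:
        out = record(data)
        data *= gain % out
    else:
        out *= 9
    out = data < xs
    gain = out
    out = xs % 27
    return out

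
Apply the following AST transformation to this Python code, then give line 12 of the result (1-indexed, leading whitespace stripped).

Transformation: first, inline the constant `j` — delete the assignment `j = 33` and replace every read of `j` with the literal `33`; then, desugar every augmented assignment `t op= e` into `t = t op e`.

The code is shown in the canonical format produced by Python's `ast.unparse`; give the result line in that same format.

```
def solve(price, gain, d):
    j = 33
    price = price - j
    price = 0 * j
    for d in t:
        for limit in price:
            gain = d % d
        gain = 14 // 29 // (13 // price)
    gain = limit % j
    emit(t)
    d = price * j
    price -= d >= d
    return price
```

Transformed code:
def solve(price, gain, d):
    price = price - 33
    price = 0 * 33
    for d in t:
        for limit in price:
            gain = d % d
        gain = 14 // 29 // (13 // price)
    gain = limit % 33
    emit(t)
    d = price * 33
    price = price - (d >= d)
    return price

return price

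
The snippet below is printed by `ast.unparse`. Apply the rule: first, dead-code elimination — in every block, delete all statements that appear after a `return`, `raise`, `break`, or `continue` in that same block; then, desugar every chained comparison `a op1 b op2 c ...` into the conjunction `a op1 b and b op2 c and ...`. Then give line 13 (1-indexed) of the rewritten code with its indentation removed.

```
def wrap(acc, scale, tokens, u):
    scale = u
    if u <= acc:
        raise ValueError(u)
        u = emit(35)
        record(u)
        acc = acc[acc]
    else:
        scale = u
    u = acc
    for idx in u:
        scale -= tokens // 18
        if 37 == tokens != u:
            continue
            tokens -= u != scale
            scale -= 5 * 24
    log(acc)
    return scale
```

return scale

Transformed code:
def wrap(acc, scale, tokens, u):
    scale = u
    if u <= acc:
        raise ValueError(u)
    else:
        scale = u
    u = acc
    for idx in u:
        scale -= tokens // 18
        if 37 == tokens and tokens != u:
            continue
    log(acc)
    return scale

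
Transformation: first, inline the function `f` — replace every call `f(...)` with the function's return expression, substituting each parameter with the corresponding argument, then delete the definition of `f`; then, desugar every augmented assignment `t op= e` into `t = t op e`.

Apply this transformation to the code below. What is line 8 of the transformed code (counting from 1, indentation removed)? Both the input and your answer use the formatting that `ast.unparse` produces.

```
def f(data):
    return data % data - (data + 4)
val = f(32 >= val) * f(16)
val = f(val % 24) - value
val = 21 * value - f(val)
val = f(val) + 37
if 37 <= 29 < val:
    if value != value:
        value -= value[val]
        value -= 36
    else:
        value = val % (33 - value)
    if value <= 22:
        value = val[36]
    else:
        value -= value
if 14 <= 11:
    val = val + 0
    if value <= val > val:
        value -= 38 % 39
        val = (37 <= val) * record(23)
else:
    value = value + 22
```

Transformed code:
val = ((32 >= val) % (32 >= val) - ((32 >= val) + 4)) * (16 % 16 - (16 + 4))
val = val % 24 % (val % 24) - (val % 24 + 4) - value
val = 21 * value - (val % val - (val + 4))
val = val % val - (val + 4) + 37
if 37 <= 29 < val:
    if value != value:
        value = value - value[val]
        value = value - 36
    else:
        value = val % (33 - value)
    if value <= 22:
        value = val[36]
    else:
        value = value - value
if 14 <= 11:
    val = val + 0
    if value <= val > val:
        value = value - 38 % 39
        val = (37 <= val) * record(23)
else:
    value = value + 22

value = value - 36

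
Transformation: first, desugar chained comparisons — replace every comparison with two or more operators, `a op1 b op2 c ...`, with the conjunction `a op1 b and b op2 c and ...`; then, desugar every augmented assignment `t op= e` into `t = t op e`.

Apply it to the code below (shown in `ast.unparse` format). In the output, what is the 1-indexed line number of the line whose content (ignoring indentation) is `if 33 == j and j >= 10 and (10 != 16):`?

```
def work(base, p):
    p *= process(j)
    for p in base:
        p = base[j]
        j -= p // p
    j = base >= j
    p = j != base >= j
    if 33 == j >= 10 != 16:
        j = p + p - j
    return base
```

8

Transformed code:
def work(base, p):
    p = p * process(j)
    for p in base:
        p = base[j]
        j = j - p // p
    j = base >= j
    p = j != base and base >= j
    if 33 == j and j >= 10 and (10 != 16):
        j = p + p - j
    return base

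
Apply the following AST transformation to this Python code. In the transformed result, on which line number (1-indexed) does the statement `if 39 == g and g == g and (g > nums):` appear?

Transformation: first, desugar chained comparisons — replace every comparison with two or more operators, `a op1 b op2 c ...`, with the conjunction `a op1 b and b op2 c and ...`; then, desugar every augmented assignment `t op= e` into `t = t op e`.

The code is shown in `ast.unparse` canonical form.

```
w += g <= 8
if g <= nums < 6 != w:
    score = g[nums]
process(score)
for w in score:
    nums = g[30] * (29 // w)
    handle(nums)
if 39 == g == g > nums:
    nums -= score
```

Transformed code:
w = w + (g <= 8)
if g <= nums and nums < 6 and (6 != w):
    score = g[nums]
process(score)
for w in score:
    nums = g[30] * (29 // w)
    handle(nums)
if 39 == g and g == g and (g > nums):
    nums = nums - score

8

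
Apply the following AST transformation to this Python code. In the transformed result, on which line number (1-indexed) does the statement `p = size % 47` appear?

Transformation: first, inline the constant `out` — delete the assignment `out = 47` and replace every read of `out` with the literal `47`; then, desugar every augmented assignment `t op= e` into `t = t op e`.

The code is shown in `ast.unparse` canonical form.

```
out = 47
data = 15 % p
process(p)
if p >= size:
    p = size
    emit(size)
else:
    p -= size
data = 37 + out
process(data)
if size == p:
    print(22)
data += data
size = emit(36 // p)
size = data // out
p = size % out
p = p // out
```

Transformed code:
data = 15 % p
process(p)
if p >= size:
    p = size
    emit(size)
else:
    p = p - size
data = 37 + 47
process(data)
if size == p:
    print(22)
data = data + data
size = emit(36 // p)
size = data // 47
p = size % 47
p = p // 47

15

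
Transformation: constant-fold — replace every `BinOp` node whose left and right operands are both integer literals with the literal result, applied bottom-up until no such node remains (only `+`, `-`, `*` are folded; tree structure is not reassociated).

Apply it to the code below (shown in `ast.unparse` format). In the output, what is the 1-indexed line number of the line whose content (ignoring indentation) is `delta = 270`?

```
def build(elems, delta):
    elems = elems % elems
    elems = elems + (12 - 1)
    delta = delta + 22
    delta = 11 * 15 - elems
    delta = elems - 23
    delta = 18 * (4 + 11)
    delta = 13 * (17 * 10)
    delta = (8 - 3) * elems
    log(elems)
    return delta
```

Transformed code:
def build(elems, delta):
    elems = elems % elems
    elems = elems + 11
    delta = delta + 22
    delta = 165 - elems
    delta = elems - 23
    delta = 270
    delta = 2210
    delta = 5 * elems
    log(elems)
    return delta

7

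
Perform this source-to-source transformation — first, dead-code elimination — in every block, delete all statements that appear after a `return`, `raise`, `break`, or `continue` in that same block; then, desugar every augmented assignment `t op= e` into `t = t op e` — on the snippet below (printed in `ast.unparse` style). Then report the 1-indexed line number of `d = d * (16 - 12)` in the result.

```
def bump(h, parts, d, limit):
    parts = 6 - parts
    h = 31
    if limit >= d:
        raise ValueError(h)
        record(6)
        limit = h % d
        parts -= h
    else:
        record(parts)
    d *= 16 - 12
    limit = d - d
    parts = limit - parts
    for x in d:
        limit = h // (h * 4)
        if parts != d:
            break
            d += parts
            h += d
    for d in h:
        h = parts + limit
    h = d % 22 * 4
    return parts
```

8

Transformed code:
def bump(h, parts, d, limit):
    parts = 6 - parts
    h = 31
    if limit >= d:
        raise ValueError(h)
    else:
        record(parts)
    d = d * (16 - 12)
    limit = d - d
    parts = limit - parts
    for x in d:
        limit = h // (h * 4)
        if parts != d:
            break
    for d in h:
        h = parts + limit
    h = d % 22 * 4
    return parts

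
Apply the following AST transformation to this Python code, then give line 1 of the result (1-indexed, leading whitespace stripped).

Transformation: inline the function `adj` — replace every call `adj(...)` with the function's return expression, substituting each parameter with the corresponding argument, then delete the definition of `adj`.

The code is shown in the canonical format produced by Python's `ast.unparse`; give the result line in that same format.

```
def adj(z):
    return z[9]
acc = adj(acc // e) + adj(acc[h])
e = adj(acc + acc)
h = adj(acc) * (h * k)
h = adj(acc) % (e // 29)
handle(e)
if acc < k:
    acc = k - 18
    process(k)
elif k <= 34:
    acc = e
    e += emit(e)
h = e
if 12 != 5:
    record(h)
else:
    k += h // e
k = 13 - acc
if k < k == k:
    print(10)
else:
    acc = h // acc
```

acc = (acc // e)[9] + acc[h][9]

Transformed code:
acc = (acc // e)[9] + acc[h][9]
e = (acc + acc)[9]
h = acc[9] * (h * k)
h = acc[9] % (e // 29)
handle(e)
if acc < k:
    acc = k - 18
    process(k)
elif k <= 34:
    acc = e
    e += emit(e)
h = e
if 12 != 5:
    record(h)
else:
    k += h // e
k = 13 - acc
if k < k == k:
    print(10)
else:
    acc = h // acc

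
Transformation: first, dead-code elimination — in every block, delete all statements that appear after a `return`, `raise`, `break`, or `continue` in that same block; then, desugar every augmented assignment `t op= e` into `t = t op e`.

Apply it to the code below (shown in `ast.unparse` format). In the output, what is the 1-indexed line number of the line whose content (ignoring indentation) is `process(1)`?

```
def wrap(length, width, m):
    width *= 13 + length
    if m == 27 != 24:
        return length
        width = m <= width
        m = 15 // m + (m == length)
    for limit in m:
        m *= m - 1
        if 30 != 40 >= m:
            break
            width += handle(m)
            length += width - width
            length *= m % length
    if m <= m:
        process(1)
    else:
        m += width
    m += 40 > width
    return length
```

Transformed code:
def wrap(length, width, m):
    width = width * (13 + length)
    if m == 27 != 24:
        return length
    for limit in m:
        m = m * (m - 1)
        if 30 != 40 >= m:
            break
    if m <= m:
        process(1)
    else:
        m = m + width
    m = m + (40 > width)
    return length

10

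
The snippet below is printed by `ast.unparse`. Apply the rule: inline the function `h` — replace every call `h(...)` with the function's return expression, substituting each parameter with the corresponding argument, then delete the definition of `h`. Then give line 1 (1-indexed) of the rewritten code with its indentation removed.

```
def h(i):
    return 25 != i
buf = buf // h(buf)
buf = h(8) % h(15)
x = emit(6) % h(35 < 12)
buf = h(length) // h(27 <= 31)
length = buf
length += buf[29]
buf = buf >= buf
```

buf = buf // (25 != buf)

Transformed code:
buf = buf // (25 != buf)
buf = (25 != 8) % (25 != 15)
x = emit(6) % (25 != (35 < 12))
buf = (25 != length) // (25 != (27 <= 31))
length = buf
length += buf[29]
buf = buf >= buf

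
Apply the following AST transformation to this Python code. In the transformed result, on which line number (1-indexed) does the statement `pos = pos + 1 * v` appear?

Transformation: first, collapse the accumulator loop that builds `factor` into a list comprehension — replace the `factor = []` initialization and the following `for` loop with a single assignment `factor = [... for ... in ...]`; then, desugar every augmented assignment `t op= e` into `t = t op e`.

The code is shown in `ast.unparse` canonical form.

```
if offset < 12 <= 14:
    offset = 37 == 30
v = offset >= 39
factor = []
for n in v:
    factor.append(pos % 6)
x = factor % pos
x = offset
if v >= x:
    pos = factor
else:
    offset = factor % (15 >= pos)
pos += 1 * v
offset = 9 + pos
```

Transformed code:
if offset < 12 <= 14:
    offset = 37 == 30
v = offset >= 39
factor = [pos % 6 for n in v]
x = factor % pos
x = offset
if v >= x:
    pos = factor
else:
    offset = factor % (15 >= pos)
pos = pos + 1 * v
offset = 9 + pos

11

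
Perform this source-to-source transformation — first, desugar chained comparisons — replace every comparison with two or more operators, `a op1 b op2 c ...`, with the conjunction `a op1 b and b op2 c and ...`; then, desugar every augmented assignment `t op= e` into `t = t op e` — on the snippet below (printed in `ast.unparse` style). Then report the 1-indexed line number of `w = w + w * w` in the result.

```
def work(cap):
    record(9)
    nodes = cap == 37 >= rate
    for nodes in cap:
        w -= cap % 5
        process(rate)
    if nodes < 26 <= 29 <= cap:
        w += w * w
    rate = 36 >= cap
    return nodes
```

8

Transformed code:
def work(cap):
    record(9)
    nodes = cap == 37 and 37 >= rate
    for nodes in cap:
        w = w - cap % 5
        process(rate)
    if nodes < 26 and 26 <= 29 and (29 <= cap):
        w = w + w * w
    rate = 36 >= cap
    return nodes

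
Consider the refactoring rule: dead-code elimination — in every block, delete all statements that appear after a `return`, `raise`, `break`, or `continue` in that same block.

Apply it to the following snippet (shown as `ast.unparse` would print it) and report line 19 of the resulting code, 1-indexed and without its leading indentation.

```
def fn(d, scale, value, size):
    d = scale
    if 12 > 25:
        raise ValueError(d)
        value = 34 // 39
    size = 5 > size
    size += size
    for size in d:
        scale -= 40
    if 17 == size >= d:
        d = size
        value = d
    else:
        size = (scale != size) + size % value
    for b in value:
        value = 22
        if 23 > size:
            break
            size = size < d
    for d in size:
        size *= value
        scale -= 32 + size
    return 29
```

Transformed code:
def fn(d, scale, value, size):
    d = scale
    if 12 > 25:
        raise ValueError(d)
    size = 5 > size
    size += size
    for size in d:
        scale -= 40
    if 17 == size >= d:
        d = size
        value = d
    else:
        size = (scale != size) + size % value
    for b in value:
        value = 22
        if 23 > size:
            break
    for d in size:
        size *= value
        scale -= 32 + size
    return 29

size *= value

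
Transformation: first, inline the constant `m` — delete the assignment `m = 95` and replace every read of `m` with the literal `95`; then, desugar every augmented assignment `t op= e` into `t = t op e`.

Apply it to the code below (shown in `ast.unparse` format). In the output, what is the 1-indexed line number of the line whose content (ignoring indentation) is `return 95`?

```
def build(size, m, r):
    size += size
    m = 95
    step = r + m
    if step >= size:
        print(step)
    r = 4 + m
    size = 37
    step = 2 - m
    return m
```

Transformed code:
def build(size, m, r):
    size = size + size
    step = r + 95
    if step >= size:
        print(step)
    r = 4 + 95
    size = 37
    step = 2 - 95
    return 95

9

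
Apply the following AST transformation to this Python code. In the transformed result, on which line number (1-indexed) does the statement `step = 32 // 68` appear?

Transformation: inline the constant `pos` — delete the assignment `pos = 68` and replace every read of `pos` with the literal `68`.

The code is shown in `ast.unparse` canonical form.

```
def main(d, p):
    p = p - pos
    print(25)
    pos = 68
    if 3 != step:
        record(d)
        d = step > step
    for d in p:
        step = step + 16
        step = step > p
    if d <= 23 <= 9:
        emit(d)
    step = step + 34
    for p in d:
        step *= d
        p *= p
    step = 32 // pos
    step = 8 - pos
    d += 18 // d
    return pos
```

Transformed code:
def main(d, p):
    p = p - 68
    print(25)
    if 3 != step:
        record(d)
        d = step > step
    for d in p:
        step = step + 16
        step = step > p
    if d <= 23 <= 9:
        emit(d)
    step = step + 34
    for p in d:
        step *= d
        p *= p
    step = 32 // 68
    step = 8 - 68
    d += 18 // d
    return 68

16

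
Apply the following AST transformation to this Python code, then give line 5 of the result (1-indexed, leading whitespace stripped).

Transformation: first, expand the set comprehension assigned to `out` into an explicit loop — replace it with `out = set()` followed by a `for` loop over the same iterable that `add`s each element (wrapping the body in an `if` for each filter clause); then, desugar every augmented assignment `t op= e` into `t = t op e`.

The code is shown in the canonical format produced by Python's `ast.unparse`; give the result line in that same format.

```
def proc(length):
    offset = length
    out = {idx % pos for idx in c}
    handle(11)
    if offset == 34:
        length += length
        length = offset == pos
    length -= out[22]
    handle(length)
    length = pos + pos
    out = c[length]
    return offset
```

Transformed code:
def proc(length):
    offset = length
    out = set()
    for idx in c:
        out.add(idx % pos)
    handle(11)
    if offset == 34:
        length = length + length
        length = offset == pos
    length = length - out[22]
    handle(length)
    length = pos + pos
    out = c[length]
    return offset

out.add(idx % pos)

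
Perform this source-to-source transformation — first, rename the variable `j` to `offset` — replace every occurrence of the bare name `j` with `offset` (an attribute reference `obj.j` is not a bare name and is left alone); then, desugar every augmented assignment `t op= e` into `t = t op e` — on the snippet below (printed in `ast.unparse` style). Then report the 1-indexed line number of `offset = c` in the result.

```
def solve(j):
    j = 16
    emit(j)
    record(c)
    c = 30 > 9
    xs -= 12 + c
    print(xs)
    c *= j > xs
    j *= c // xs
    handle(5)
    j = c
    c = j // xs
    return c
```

Transformed code:
def solve(offset):
    offset = 16
    emit(offset)
    record(c)
    c = 30 > 9
    xs = xs - (12 + c)
    print(xs)
    c = c * (offset > xs)
    offset = offset * (c // xs)
    handle(5)
    offset = c
    c = offset // xs
    return c

11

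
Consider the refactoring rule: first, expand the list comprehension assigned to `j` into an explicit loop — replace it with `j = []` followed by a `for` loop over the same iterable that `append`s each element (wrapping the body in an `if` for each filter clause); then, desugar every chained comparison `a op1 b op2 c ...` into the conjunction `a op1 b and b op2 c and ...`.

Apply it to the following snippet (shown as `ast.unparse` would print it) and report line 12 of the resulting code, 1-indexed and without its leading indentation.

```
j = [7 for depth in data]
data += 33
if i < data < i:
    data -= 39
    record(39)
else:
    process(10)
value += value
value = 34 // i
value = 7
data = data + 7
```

value = 7

Transformed code:
j = []
for depth in data:
    j.append(7)
data += 33
if i < data and data < i:
    data -= 39
    record(39)
else:
    process(10)
value += value
value = 34 // i
value = 7
data = data + 7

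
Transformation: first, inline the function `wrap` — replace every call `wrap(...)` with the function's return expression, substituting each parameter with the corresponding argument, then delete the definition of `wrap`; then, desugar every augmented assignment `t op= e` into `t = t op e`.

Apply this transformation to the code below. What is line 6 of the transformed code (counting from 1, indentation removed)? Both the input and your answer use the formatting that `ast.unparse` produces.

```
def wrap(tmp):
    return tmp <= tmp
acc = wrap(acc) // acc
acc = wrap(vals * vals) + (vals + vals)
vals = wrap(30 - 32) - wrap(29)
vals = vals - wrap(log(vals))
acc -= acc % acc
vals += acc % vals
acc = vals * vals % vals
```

Transformed code:
acc = (acc <= acc) // acc
acc = (vals * vals <= vals * vals) + (vals + vals)
vals = (30 - 32 <= 30 - 32) - (29 <= 29)
vals = vals - (log(vals) <= log(vals))
acc = acc - acc % acc
vals = vals + acc % vals
acc = vals * vals % vals

vals = vals + acc % vals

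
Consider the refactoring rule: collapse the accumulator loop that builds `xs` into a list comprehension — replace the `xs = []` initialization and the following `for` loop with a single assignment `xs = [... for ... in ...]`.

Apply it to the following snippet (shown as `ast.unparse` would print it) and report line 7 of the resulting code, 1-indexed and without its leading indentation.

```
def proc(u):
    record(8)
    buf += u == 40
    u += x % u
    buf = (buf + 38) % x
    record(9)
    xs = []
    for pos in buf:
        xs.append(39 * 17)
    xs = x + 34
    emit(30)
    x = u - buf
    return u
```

xs = [39 * 17 for pos in buf]

Transformed code:
def proc(u):
    record(8)
    buf += u == 40
    u += x % u
    buf = (buf + 38) % x
    record(9)
    xs = [39 * 17 for pos in buf]
    xs = x + 34
    emit(30)
    x = u - buf
    return u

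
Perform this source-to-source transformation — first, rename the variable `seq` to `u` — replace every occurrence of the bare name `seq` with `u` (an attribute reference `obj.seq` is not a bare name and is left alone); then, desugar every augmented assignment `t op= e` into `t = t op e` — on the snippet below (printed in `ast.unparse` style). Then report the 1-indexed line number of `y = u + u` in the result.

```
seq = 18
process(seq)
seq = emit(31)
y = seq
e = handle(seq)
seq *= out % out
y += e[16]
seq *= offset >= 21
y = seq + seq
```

Transformed code:
u = 18
process(u)
u = emit(31)
y = u
e = handle(u)
u = u * (out % out)
y = y + e[16]
u = u * (offset >= 21)
y = u + u

9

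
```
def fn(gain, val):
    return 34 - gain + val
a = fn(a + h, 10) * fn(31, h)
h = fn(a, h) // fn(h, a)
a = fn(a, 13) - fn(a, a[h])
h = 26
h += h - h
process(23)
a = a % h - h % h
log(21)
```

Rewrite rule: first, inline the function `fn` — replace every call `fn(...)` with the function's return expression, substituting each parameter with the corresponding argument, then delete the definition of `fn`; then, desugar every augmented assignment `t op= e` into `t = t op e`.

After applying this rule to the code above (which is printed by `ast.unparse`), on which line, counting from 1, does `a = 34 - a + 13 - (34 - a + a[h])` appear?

Transformed code:
a = (34 - (a + h) + 10) * (34 - 31 + h)
h = (34 - a + h) // (34 - h + a)
a = 34 - a + 13 - (34 - a + a[h])
h = 26
h = h + (h - h)
process(23)
a = a % h - h % h
log(21)

3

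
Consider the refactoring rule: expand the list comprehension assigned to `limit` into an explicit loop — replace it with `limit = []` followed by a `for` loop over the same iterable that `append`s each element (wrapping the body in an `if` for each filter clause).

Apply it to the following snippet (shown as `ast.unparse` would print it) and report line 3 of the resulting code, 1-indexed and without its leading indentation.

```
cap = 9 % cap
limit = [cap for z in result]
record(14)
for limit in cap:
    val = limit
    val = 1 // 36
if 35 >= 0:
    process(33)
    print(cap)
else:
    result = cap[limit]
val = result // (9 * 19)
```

for z in result:

Transformed code:
cap = 9 % cap
limit = []
for z in result:
    limit.append(cap)
record(14)
for limit in cap:
    val = limit
    val = 1 // 36
if 35 >= 0:
    process(33)
    print(cap)
else:
    result = cap[limit]
val = result // (9 * 19)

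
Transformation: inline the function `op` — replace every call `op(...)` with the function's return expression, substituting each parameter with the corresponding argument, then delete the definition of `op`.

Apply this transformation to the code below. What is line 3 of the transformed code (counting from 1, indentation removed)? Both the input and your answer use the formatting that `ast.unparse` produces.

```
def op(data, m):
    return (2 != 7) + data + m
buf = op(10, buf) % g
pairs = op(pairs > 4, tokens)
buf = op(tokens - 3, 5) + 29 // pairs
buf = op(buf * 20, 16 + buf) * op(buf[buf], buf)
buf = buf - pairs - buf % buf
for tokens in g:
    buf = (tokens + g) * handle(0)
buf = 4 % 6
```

buf = (2 != 7) + (tokens - 3) + 5 + 29 // pairs

Transformed code:
buf = ((2 != 7) + 10 + buf) % g
pairs = (2 != 7) + (pairs > 4) + tokens
buf = (2 != 7) + (tokens - 3) + 5 + 29 // pairs
buf = ((2 != 7) + buf * 20 + (16 + buf)) * ((2 != 7) + buf[buf] + buf)
buf = buf - pairs - buf % buf
for tokens in g:
    buf = (tokens + g) * handle(0)
buf = 4 % 6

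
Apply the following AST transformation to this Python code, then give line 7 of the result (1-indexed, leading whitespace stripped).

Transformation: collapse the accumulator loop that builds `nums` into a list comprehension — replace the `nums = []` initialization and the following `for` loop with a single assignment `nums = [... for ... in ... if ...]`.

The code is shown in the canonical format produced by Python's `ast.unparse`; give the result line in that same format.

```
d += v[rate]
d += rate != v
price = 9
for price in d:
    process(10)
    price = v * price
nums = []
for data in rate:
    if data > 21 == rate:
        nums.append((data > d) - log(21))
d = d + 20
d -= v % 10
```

Transformed code:
d += v[rate]
d += rate != v
price = 9
for price in d:
    process(10)
    price = v * price
nums = [(data > d) - log(21) for data in rate if data > 21 == rate]
d = d + 20
d -= v % 10

nums = [(data > d) - log(21) for data in rate if data > 21 == rate]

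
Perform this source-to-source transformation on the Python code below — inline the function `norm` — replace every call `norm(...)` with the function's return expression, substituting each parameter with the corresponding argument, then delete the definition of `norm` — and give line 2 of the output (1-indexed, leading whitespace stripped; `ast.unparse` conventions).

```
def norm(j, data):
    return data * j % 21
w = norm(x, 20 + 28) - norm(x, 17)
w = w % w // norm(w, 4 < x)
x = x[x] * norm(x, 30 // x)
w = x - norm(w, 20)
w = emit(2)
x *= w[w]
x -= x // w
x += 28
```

w = w % w // ((4 < x) * w % 21)

Transformed code:
w = (20 + 28) * x % 21 - 17 * x % 21
w = w % w // ((4 < x) * w % 21)
x = x[x] * (30 // x * x % 21)
w = x - 20 * w % 21
w = emit(2)
x *= w[w]
x -= x // w
x += 28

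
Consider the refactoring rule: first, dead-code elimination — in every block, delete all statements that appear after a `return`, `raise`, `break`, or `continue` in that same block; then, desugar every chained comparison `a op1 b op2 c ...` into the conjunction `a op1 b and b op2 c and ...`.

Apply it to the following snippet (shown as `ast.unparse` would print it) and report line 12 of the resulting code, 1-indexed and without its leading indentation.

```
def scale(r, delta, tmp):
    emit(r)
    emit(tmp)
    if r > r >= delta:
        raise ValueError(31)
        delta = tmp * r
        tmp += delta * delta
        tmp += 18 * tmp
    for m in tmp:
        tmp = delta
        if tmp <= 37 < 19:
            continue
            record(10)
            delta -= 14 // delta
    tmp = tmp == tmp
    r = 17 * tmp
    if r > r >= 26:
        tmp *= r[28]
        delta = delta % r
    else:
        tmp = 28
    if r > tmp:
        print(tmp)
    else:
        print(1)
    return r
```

Transformed code:
def scale(r, delta, tmp):
    emit(r)
    emit(tmp)
    if r > r and r >= delta:
        raise ValueError(31)
    for m in tmp:
        tmp = delta
        if tmp <= 37 and 37 < 19:
            continue
    tmp = tmp == tmp
    r = 17 * tmp
    if r > r and r >= 26:
        tmp *= r[28]
        delta = delta % r
    else:
        tmp = 28
    if r > tmp:
        print(tmp)
    else:
        print(1)
    return r

if r > r and r >= 26:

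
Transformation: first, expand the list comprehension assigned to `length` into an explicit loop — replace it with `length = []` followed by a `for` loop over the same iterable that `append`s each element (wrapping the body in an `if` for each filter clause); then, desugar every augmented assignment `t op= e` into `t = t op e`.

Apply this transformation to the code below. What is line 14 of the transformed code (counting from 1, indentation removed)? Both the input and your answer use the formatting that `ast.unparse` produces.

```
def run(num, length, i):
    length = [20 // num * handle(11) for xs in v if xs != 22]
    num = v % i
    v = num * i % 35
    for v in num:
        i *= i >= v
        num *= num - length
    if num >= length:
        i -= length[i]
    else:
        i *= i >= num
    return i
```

Transformed code:
def run(num, length, i):
    length = []
    for xs in v:
        if xs != 22:
            length.append(20 // num * handle(11))
    num = v % i
    v = num * i % 35
    for v in num:
        i = i * (i >= v)
        num = num * (num - length)
    if num >= length:
        i = i - length[i]
    else:
        i = i * (i >= num)
    return i

i = i * (i >= num)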